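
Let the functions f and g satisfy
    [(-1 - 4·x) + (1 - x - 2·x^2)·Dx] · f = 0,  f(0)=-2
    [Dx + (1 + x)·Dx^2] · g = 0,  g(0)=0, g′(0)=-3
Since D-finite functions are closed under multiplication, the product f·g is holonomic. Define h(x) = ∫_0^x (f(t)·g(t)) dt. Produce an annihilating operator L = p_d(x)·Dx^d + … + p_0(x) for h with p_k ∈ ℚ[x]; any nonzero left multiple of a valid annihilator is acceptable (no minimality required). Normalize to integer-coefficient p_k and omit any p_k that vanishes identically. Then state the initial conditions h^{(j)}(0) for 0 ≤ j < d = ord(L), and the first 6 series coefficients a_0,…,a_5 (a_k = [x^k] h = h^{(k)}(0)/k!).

L = (5 + 8·x)·Dx + (1 + 11·x + 10·x^2)·Dx^2 + (-1 + 3·x^2 + 2·x^3)·Dx^3  (order 3).
h: a_k = 0, 0, 3, 1, 17/4, 43/10, …
ICs: h(0) = 0, h′(0) = 0, h′′(0) = 6.

f: a_k = -2, -2, -6, -10, -22, -42, …
g: a_k = 0, -3, 3/2, -1, 3/4, -3/5, …
h₀=f·g: eliminate ⇒ L₀, order ≤ 1·2.
∫: right-multiply L₀ by Dx.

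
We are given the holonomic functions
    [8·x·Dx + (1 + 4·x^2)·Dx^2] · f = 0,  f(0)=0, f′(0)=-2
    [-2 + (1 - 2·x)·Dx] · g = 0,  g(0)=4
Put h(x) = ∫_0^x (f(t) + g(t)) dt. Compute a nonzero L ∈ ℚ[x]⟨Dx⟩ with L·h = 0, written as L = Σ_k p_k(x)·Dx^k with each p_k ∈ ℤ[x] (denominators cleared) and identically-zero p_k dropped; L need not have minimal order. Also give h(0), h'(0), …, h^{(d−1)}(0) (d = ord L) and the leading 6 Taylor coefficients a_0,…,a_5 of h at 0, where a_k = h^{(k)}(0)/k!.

L = (8 - 64·x - 96·x^2)·Dx^2 + (-8 + 8·x - 32·x^2 - 96·x^3)·Dx^3 + (1 - 16·x^4)·Dx^4  (order 4).
h: a_k = 0, 4, 3, 16/3, 26/3, 64/5, …
ICs: h(0) = 0, h′(0) = 4, h′′(0) = 6, h′′′(0) = 32.

f: a_k = 0, -2, 0, 8/3, 0, -32/5, …
g: a_k = 4, 8, 16, 32, 64, 128, …
Weyl lclm of L_f,L_g ⇒ L₀ (ord ≤ 3).
h=∫₀ˣh₀: take L = L₀·Dx.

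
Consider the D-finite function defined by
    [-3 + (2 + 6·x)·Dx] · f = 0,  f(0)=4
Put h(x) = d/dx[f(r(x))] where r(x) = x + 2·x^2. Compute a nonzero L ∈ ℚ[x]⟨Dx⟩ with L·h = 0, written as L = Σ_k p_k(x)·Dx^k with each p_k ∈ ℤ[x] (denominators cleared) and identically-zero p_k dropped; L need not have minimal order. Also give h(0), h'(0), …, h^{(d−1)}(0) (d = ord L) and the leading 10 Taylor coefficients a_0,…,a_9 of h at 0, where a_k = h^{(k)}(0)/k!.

f: a_k = 4, 6, -9/2, 27/4, -405/32, 1701/64, -15309/256, 72171/512, -2814669/8192, 14073345/16384, …
L₀ from L_f via x↦r, Dx↦r'^{-1}Dx.
Derive L from L₀ (diff closure).
L = 5 + (-2 - 14·x - 36·x^2 - 48·x^3)·Dx  (order 1).
h: a_k = 6, 15, -135/4, 315/8, 2025/64, -33615/128, 292005/512, -282285/1024, -35352855/16384, 247756725/32768, …
ICs: h(0) = 6.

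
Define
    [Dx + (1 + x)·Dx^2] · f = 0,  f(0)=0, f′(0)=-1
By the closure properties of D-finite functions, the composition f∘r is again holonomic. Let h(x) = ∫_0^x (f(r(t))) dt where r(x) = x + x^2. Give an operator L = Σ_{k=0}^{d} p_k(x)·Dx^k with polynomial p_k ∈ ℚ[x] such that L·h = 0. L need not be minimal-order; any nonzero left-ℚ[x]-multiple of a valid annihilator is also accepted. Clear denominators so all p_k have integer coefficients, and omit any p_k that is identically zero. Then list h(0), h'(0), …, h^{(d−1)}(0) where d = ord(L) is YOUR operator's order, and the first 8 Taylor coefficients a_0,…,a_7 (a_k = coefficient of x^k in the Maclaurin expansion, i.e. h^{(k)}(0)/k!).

f: a_k = 0, -1, 1/2, -1/3, 1/4, -1/5, 1/6, -1/7, …
Change of var in L_f (x↦r) gives L₀.
∫: right-multiply L₀ by Dx.
L = (-1 + 2·x + 2·x^2)·Dx^2 + (1 + 3·x + 3·x^2 + 2·x^3)·Dx^3  (order 3).
h: a_k = 0, 0, -1/2, -1/6, 1/6, -1/20, -1/30, 1/21, …
ICs: h(0) = 0, h′(0) = 0, h′′(0) = -1.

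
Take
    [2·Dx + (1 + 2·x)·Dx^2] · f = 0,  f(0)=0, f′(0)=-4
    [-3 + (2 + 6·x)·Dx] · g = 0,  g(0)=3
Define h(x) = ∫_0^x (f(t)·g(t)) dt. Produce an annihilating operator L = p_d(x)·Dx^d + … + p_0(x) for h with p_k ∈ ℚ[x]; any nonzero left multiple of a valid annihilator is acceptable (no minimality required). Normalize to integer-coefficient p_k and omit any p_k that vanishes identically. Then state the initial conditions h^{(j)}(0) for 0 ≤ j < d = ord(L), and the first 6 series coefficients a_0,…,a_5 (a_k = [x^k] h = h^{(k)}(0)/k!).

L = (15 + 18·x)·Dx + (-4 - 12·x)·Dx^2 + (4 + 32·x + 84·x^2 + 72·x^3)·Dx^3  (order 3).
h: a_k = 0, 0, -6, -2, 31/8, -27/4, …
ICs: h(0) = 0, h′(0) = 0, h′′(0) = -12.

f: a_k = 0, -4, 4, -16/3, 8, -64/5, …
g: a_k = 3, 9/2, -27/8, 81/16, -1215/128, 5103/256, …
Sym-product of L_f,L_g gives L₀ (≤ ord 2).
h=∫₀ˣh₀: take L = L₀·Dx.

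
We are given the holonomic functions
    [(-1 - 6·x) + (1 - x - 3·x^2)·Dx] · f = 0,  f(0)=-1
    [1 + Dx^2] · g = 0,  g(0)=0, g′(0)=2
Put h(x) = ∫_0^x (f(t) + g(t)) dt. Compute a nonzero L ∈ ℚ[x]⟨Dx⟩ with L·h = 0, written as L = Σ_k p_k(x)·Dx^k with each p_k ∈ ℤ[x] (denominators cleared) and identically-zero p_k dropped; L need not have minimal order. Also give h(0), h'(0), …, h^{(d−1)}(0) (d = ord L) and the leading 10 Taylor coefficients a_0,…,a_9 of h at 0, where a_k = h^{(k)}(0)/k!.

f: a_k = -1, -1, -4, -7, -19, -40, -97, -217, -508, -1159, …
g: a_k = 0, 2, 0, -1/3, 0, 1/60, 0, -1/2520, 0, 1/181440, …
Weyl lclm of L_f,L_g ⇒ L₀ (ord ≤ 3).
h=∫h₀ ⇒ L = L₀·Dx.
L = (43 + 292·x + 307·x^2 + 624·x^3 + 45·x^4 + 54·x^5)·Dx + (-9 - 7·x - 6·x^2 + 91·x^3 + 144·x^4 + 27·x^5 + 27·x^6)·Dx^2 + (43 + 292·x + 307·x^2 + 624·x^3 + 45·x^4 + 54·x^5)·Dx^3 + (-9 - 7·x - 6·x^2 + 91·x^3 + 144·x^4 + 27·x^5 + 27·x^6)·Dx^4  (order 4).
h: a_k = 0, -1, 1/2, -4/3, -11/6, -19/5, -2399/360, -97/7, -546841/20160, -508/9, …
ICs: h(0) = 0, h′(0) = -1, h′′(0) = 1, h′′′(0) = -8.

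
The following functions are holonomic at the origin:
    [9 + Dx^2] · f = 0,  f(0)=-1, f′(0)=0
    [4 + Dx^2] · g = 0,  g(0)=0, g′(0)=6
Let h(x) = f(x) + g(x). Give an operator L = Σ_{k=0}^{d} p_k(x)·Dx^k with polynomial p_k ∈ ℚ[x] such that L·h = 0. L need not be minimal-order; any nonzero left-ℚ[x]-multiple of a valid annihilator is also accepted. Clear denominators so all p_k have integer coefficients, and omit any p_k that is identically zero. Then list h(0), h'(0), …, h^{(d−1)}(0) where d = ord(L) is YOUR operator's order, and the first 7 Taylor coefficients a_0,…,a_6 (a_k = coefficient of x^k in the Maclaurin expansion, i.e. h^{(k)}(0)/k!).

f: a_k = -1, 0, 9/2, 0, -27/8, 0, 81/80, …
g: a_k = 0, 6, 0, -4, 0, 4/5, 0, …
L₀ := lclm(L_f,L_g); ord L₀ ≤ 2+2.
L = 36 + 13·Dx^2 + Dx^4  (order 4).
h: a_k = -1, 6, 9/2, -4, -27/8, 4/5, 81/80, …
ICs: h(0) = -1, h′(0) = 6, h′′(0) = 9, h′′′(0) = -24.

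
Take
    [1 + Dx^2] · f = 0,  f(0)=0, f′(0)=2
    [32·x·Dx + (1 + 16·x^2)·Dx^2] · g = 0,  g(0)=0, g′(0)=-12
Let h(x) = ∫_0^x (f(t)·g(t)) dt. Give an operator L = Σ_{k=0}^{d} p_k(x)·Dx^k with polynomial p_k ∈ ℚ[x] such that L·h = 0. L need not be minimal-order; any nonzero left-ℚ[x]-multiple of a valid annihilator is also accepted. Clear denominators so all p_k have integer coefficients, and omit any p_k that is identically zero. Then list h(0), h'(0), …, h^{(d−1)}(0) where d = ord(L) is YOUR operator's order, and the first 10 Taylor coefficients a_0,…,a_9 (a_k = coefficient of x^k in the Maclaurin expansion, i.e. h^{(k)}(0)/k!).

L = (1105 + 51776·x^2 + 22016·x^4 + 16384·x^6 + 65536·x^8)·Dx + (2112·x + 35840·x^3 + 49152·x^5 + 262144·x^7)·Dx^2 + (1122 + 52352·x^2 + 27648·x^4 + 32768·x^6 + 131072·x^8)·Dx^3 + (2112·x + 35840·x^3 + 49152·x^5 + 262144·x^7)·Dx^4 + (17 + 576·x^2 + 5632·x^4 + 16384·x^6 + 65536·x^8)·Dx^5  (order 5).
h: a_k = 0, 0, 0, -8, 0, 132/5, 0, -3751/21, 0, 142493/90, …
ICs: h(0) = 0, h′(0) = 0, h′′(0) = 0, h′′′(0) = -48, h′′′′(0) = 0.

f: a_k = 0, 2, 0, -1/3, 0, 1/60, 0, -1/2520, 0, 1/181440, …
g: a_k = 0, -12, 0, 64, 0, -3072/5, 0, 49152/7, 0, -262144/3, …
Product ⇒ symmetric product L₀, ord ≤ 4.
∫: right-multiply L₀ by Dx.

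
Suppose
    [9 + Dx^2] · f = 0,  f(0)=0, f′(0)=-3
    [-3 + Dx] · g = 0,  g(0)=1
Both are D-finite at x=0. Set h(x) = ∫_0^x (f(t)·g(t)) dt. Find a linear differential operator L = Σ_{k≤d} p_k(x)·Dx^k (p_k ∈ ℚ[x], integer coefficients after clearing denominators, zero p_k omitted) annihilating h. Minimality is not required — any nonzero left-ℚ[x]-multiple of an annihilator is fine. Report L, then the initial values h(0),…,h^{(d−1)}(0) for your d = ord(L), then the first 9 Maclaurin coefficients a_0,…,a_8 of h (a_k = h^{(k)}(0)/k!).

f: a_k = 0, -3, 0, 9/2, 0, -81/40, 0, 243/560, 0, …
g: a_k = 1, 3, 9/2, 9/2, 27/8, 81/40, 81/80, 243/560, 729/4480, …
Sym-product of L_f,L_g gives L₀ (≤ ord 2).
∫: right-multiply L₀ by Dx.
L = 18·Dx - 6·Dx^2 + Dx^3  (order 3).
h: a_k = 0, 0, -3/2, -3, -9/4, 0, 27/20, 81/70, 243/560, …
ICs: h(0) = 0, h′(0) = 0, h′′(0) = -3.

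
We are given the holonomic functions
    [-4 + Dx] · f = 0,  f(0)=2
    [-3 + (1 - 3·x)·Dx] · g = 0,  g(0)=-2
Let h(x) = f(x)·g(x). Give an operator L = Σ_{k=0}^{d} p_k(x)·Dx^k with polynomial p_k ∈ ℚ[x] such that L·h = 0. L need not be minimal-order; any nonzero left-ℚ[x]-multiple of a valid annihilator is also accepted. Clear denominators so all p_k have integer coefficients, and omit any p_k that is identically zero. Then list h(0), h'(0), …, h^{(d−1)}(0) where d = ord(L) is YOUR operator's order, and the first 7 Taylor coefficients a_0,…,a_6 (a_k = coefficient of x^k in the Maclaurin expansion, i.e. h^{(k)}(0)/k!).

L = (7 - 12·x) + (-1 + 3·x)·Dx  (order 1).
h: a_k = -4, -28, -116, -1172/3, -3644/3, -55172/15, -497572/45, …
ICs: h(0) = -4.

f: a_k = 2, 8, 16, 64/3, 64/3, 256/15, 512/45, …
g: a_k = -2, -6, -18, -54, -162, -486, -1458, …
Sym-product of L_f,L_g gives L₀ (≤ ord 1).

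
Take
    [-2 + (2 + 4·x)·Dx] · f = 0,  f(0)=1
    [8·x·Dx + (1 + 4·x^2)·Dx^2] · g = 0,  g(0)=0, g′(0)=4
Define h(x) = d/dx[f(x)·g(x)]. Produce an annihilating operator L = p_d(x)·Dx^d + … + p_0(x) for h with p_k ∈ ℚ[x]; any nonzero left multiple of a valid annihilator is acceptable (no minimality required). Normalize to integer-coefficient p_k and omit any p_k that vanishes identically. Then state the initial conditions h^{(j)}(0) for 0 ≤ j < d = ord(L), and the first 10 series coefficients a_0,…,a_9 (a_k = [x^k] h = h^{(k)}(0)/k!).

L = (5 + 80·x + 8·x^2 - 192·x^3 - 48·x^4) + (14 + 84·x + 144·x^2 - 224·x^3 - 672·x^4 - 192·x^5)·Dx + (3 + 4·x - 12·x^2 - 32·x^3 - 112·x^4 - 192·x^5 - 64·x^6)·Dx^2  (order 2).
h: a_k = 4, 8, -22, -40/3, 389/6, 409/5, -18853/60, -22334/105, 237197/224, 1189801/1008, …
ICs: h(0) = 4, h′(0) = 8.

f: a_k = 1, 1, -1/2, 1/2, -5/8, 7/8, -21/16, 33/16, -429/128, 715/128, …
g: a_k = 0, 4, 0, -16/3, 0, 64/5, 0, -256/7, 0, 1024/9, …
Product ⇒ symmetric product L₀, ord ≤ 2.
h₀' ⇒ L via d/dx closure of L₀.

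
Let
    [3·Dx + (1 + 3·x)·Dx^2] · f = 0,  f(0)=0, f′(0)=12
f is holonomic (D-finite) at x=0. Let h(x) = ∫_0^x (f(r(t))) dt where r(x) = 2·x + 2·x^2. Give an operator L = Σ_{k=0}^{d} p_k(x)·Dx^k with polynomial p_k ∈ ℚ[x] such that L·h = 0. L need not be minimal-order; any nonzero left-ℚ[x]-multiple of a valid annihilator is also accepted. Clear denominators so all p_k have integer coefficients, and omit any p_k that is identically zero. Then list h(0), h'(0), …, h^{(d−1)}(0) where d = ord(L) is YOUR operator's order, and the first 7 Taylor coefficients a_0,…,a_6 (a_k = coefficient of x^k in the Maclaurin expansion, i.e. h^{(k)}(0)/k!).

L = (4 + 12·x + 12·x^2)·Dx^2 + (1 + 8·x + 18·x^2 + 12·x^3)·Dx^3  (order 3).
h: a_k = 0, 0, 12, -16, 36, -504/5, 1584/5, …
ICs: h(0) = 0, h′(0) = 0, h′′(0) = 24.

f: a_k = 0, 12, -18, 36, -81, 972/5, -486, …
Change of var in L_f (x↦r) gives L₀.
Integrate: L := L₀·Dx.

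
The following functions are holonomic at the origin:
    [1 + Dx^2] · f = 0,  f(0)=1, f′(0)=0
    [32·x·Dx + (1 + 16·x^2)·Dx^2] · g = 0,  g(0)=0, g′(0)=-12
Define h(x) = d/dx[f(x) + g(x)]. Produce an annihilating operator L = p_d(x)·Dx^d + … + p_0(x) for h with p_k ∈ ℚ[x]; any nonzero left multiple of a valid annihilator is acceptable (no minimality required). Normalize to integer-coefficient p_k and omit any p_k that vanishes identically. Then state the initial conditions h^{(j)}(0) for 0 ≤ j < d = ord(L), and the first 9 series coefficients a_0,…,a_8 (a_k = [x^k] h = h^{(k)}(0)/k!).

f: a_k = 1, 0, -1/2, 0, 1/24, 0, -1/720, 0, 1/40320, …
g: a_k = 0, -12, 0, 64, 0, -3072/5, 0, 49152/7, 0, …
f+g: L₀ = lclm(L_f,L_g), ord ≤ 2+2.
h=h₀': d/dx-closure on L₀ ⇒ L.
L = (-6112·x + 99328·x^3 + 8192·x^5) + (-31 + 1072·x^2 + 25344·x^4 + 4096·x^6)·Dx + (-6112·x + 99328·x^3 + 8192·x^5)·Dx^2 + (-31 + 1072·x^2 + 25344·x^4 + 4096·x^6)·Dx^3  (order 3).
h: a_k = -12, -1, 192, 1/6, -3072, -1/120, 49152, 1/5040, -786432, …
ICs: h(0) = -12, h′(0) = -1, h′′(0) = 384.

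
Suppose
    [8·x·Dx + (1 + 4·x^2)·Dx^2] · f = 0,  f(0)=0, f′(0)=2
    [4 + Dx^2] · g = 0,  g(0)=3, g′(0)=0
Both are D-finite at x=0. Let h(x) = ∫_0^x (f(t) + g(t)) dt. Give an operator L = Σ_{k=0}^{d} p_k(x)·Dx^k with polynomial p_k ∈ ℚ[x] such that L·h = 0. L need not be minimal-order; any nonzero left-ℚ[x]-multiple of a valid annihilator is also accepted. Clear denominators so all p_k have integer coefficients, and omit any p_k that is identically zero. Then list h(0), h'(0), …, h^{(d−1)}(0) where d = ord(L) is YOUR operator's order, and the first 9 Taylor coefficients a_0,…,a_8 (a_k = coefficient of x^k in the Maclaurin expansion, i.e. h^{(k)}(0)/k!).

f: a_k = 0, 2, 0, -8/3, 0, 32/5, 0, -128/7, 0, …
g: a_k = 3, 0, -6, 0, 2, 0, -4/15, 0, 2/105, …
Sum ⇒ L₀ = lclm(L_f,L_g) in ℚ(x)⟨Dx⟩.
Integrate: L := L₀·Dx.
L = (-352·x + 1792·x^3 + 512·x^5)·Dx^2 + (-4 + 112·x^2 + 576·x^4 + 256·x^6)·Dx^3 + (-88·x + 448·x^3 + 128·x^5)·Dx^4 + (-1 + 28·x^2 + 144·x^4 + 64·x^6)·Dx^5  (order 5).
h: a_k = 0, 3, 1, -2, -2/3, 2/5, 16/15, -4/105, -16/7, …
ICs: h(0) = 0, h′(0) = 3, h′′(0) = 2, h′′′(0) = -12, h′′′′(0) = -16.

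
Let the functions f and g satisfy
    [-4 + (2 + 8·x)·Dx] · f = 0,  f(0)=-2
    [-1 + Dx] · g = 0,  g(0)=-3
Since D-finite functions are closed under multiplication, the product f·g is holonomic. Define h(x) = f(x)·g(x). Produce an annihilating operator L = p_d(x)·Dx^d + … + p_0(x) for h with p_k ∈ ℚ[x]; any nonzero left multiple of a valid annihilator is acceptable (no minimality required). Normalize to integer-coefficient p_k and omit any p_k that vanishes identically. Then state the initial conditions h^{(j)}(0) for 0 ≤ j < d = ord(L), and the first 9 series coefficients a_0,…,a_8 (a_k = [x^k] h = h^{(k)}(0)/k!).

L = (-3 - 4·x) + (1 + 4·x)·Dx  (order 1).
h: a_k = 6, 18, 3, 19, -159/4, 2371/20, -43487/120, 323377/280, -25470911/6720, …
ICs: h(0) = 6.

f: a_k = -2, -4, 4, -8, 20, -56, 168, -528, 1716, …
g: a_k = -3, -3, -3/2, -1/2, -1/8, -1/40, -1/240, -1/1680, -1/13440, …
f·g: L₀ = L_f ⊗_s L_g, ord ≤ 1·1.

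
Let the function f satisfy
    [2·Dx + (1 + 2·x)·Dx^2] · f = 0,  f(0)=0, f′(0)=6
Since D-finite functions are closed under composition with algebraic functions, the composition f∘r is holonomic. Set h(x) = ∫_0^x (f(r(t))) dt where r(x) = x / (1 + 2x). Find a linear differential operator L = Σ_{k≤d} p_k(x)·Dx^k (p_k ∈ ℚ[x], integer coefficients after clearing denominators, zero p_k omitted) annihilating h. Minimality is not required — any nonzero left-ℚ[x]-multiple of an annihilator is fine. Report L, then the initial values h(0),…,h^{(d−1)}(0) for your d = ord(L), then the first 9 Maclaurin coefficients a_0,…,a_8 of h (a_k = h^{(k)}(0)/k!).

f: a_k = 0, 6, -6, 8, -12, 96/5, -32, 384/7, -96, …
h₀=f(r): pull back L_f along r ⇒ L₀.
h=∫h₀ ⇒ L = L₀·Dx.
L = (6 + 16·x)·Dx^2 + (1 + 6·x + 8·x^2)·Dx^3  (order 3).
h: a_k = 0, 0, 3, -6, 14, -36, 496/5, -288, 6096/7, …
ICs: h(0) = 0, h′(0) = 0, h′′(0) = 6.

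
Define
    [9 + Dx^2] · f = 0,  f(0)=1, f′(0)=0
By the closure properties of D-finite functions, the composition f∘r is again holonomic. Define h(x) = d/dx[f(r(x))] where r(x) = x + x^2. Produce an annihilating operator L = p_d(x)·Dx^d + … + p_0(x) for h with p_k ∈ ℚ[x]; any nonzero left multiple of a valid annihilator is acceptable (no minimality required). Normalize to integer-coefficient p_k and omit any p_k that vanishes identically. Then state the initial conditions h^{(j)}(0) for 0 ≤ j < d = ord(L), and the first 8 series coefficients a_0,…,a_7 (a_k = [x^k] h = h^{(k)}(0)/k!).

L = (21 + 72·x + 216·x^2 + 288·x^3 + 144·x^4) + (-6 - 12·x)·Dx + (1 + 4·x + 4·x^2)·Dx^2  (order 2).
h: a_k = 0, -9, -27, -9/2, 135/2, 4617/40, 2079/40, -52191/560, …
ICs: h(0) = 0, h′(0) = -9.

f: a_k = 1, 0, -9/2, 0, 27/8, 0, -81/80, 0, …
h₀=f(r): pull back L_f along r ⇒ L₀.
Derive L from L₀ (diff closure).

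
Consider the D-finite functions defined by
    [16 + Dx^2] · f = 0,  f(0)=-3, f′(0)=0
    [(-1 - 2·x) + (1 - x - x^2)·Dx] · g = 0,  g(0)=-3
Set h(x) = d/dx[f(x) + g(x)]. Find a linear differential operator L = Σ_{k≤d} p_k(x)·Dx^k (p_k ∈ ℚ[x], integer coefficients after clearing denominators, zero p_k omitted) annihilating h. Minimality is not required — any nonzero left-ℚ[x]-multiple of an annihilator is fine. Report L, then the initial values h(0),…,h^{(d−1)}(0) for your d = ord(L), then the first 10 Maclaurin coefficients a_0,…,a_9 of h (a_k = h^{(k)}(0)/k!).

L = (1472 + 2624·x + 2560·x^2 + 640·x^3 + 2240·x^4 + 2304·x^5 + 768·x^6) + (-272 - 112·x + 1008·x^2 - 160·x^3 - 800·x^4 + 576·x^5 + 896·x^6 + 256·x^7)·Dx + (92 + 164·x + 160·x^2 + 40·x^3 + 140·x^4 + 144·x^5 + 48·x^6)·Dx^2 + (-17 - 7·x + 63·x^2 - 10·x^3 - 50·x^4 + 36·x^5 + 56·x^6 + 16·x^7)·Dx^3  (order 3).
h: a_k = -3, 36, -27, -188, -120, -658/5, -441, -89776/105, -1485, -2514958/945, …
ICs: h(0) = -3, h′(0) = 36, h′′(0) = -54.

f: a_k = -3, 0, 24, 0, -32, 0, 256/15, 0, -512/105, 0, …
g: a_k = -3, -3, -6, -9, -15, -24, -39, -63, -102, -165, …
h₀=f+g: left-lcm gives L₀, ord ≤ 3.
Differentiate: ansatz ord ≤ ord L₀ ⇒ L.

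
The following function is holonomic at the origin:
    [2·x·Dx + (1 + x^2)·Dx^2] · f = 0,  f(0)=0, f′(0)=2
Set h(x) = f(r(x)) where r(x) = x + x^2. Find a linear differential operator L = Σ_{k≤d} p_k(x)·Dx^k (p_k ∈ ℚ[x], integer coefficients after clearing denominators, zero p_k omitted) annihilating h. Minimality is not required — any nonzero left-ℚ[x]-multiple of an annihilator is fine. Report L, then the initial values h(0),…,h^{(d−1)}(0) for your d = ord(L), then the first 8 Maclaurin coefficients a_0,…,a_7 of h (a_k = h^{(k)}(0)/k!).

L = (-2 + 2·x + 8·x^2 + 12·x^3 + 6·x^4)·Dx + (1 + 2·x + x^2 + 4·x^3 + 5·x^4 + 2·x^5)·Dx^2  (order 2).
h: a_k = 0, 2, 2, -2/3, -2, -8/5, 4/3, 26/7, …
ICs: h(0) = 0, h′(0) = 2.

f: a_k = 0, 2, 0, -2/3, 0, 2/5, 0, -2/7, …
Substitute x→r, Dx→(1/r')Dx; clear ⇒ L₀.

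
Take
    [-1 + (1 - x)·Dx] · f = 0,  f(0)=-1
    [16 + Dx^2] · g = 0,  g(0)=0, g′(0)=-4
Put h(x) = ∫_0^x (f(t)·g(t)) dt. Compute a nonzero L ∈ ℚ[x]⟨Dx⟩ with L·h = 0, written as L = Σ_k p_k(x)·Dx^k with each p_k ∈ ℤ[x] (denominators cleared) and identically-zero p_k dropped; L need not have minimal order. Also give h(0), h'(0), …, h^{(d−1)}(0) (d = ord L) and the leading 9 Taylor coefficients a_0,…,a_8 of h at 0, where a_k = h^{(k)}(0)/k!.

f: a_k = -1, -1, -1, -1, -1, -1, -1, -1, -1, …
g: a_k = 0, -4, 0, 32/3, 0, -128/15, 0, 1024/315, 0, …
Sym-product of L_f,L_g gives L₀ (≤ ord 2).
Integrate: L := L₀·Dx.
L = (-16 + 16·x)·Dx + 2·Dx^2 + (-1 + x)·Dx^3  (order 3).
h: a_k = 0, 0, 2, 4/3, -5/3, -4/3, 14/45, 4/15, -109/630, …
ICs: h(0) = 0, h′(0) = 0, h′′(0) = 4.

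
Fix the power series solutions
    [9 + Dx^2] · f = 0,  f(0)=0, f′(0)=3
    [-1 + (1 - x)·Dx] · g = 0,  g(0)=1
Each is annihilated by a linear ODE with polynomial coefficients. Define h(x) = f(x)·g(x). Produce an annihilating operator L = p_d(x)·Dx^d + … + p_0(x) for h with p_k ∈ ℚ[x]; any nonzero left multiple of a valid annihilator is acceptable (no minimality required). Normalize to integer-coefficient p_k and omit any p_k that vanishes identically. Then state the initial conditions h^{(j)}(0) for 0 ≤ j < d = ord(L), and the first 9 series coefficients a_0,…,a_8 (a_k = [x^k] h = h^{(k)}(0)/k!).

L = (-9 + 9·x) + 2·Dx + (-1 + x)·Dx^2  (order 2).
h: a_k = 0, 3, 3, -3/2, -3/2, 21/40, 21/40, 51/560, 51/560, …
ICs: h(0) = 0, h′(0) = 3.

f: a_k = 0, 3, 0, -9/2, 0, 81/40, 0, -243/560, 0, …
g: a_k = 1, 1, 1, 1, 1, 1, 1, 1, 1, …
L₀ := L_f ⊗_s L_g (sym. prod.), ord ≤ 2.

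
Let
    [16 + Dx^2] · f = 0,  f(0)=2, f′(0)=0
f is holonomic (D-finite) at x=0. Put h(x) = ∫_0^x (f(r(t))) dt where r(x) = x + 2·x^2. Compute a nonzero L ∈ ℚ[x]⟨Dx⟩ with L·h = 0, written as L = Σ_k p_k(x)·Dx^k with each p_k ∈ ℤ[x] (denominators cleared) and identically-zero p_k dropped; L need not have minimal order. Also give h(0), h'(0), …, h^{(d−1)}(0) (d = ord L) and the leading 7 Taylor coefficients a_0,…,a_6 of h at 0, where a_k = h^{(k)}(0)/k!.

L = (16 + 192·x + 768·x^2 + 1024·x^3)·Dx - 4·Dx^2 + (1 + 4·x)·Dx^3  (order 3).
h: a_k = 0, 2, 0, -16/3, -16, -128/15, 256/9, …
ICs: h(0) = 0, h′(0) = 2, h′′(0) = 0.

f: a_k = 2, 0, -16, 0, 64/3, 0, -512/45, …
h₀=f(r): pull back L_f along r ⇒ L₀.
Integrate: L := L₀·Dx.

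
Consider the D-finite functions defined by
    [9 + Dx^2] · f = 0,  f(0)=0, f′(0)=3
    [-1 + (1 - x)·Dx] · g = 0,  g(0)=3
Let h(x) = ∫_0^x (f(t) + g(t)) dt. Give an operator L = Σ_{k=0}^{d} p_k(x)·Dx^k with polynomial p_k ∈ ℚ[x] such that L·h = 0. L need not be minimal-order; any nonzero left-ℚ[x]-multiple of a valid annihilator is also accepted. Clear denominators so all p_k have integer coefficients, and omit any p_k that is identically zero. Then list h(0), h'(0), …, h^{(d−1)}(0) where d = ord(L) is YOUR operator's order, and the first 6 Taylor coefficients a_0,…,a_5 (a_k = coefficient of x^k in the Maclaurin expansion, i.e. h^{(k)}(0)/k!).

L = (-135 + 162·x - 81·x^2)·Dx + (99 - 261·x + 243·x^2 - 81·x^3)·Dx^2 + (-15 + 18·x - 9·x^2)·Dx^3 + (11 - 29·x + 27·x^2 - 9·x^3)·Dx^4  (order 4).
h: a_k = 0, 3, 3, 1, -3/8, 3/5, …
ICs: h(0) = 0, h′(0) = 3, h′′(0) = 6, h′′′(0) = 6.

f: a_k = 0, 3, 0, -9/2, 0, 81/40, …
g: a_k = 3, 3, 3, 3, 3, 3, …
h₀=f+g: left-lcm gives L₀, ord ≤ 3.
h=∫h₀ ⇒ L = L₀·Dx.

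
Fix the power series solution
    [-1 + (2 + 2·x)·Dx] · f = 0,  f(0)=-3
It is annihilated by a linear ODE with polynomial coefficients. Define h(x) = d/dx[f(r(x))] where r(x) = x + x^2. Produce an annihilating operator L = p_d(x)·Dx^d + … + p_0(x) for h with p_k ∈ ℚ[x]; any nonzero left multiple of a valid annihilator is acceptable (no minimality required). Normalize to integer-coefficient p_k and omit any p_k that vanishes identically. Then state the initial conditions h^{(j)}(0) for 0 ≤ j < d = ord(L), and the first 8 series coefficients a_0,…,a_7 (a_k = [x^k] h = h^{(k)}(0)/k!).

L = 3 + (-2 - 6·x - 6·x^2 - 4·x^3)·Dx  (order 1).
h: a_k = -3/2, -9/4, 27/16, -9/32, -225/256, 513/512, -441/2048, -2601/4096, …
ICs: h(0) = -3/2.

f: a_k = -3, -3/2, 3/8, -3/16, 15/128, -21/256, 63/1024, -99/2048, …
Substitute x→r, Dx→(1/r')Dx; clear ⇒ L₀.
Differentiate: ansatz ord ≤ ord L₀ ⇒ L.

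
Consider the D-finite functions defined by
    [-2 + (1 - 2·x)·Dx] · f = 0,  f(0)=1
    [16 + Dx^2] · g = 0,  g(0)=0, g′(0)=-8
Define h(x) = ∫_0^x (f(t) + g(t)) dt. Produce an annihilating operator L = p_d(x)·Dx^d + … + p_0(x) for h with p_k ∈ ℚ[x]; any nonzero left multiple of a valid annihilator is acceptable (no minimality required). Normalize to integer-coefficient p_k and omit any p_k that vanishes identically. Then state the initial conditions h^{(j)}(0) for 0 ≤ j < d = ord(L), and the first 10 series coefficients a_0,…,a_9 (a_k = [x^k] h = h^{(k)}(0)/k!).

L = (160 - 256·x + 256·x^2)·Dx + (-48 + 224·x - 384·x^2 + 256·x^3)·Dx^2 + (10 - 16·x + 16·x^2)·Dx^3 + (-3 + 14·x - 24·x^2 + 16·x^3)·Dx^4  (order 4).
h: a_k = 0, 1, -3, 4/3, 22/3, 16/5, 112/45, 64/7, 5296/315, 256/9, …
ICs: h(0) = 0, h′(0) = 1, h′′(0) = -6, h′′′(0) = 8.

f: a_k = 1, 2, 4, 8, 16, 32, 64, 128, 256, 512, …
g: a_k = 0, -8, 0, 64/3, 0, -256/15, 0, 2048/315, 0, -4096/2835, …
Sum ⇒ L₀ = lclm(L_f,L_g) in ℚ(x)⟨Dx⟩.
∫: right-multiply L₀ by Dx.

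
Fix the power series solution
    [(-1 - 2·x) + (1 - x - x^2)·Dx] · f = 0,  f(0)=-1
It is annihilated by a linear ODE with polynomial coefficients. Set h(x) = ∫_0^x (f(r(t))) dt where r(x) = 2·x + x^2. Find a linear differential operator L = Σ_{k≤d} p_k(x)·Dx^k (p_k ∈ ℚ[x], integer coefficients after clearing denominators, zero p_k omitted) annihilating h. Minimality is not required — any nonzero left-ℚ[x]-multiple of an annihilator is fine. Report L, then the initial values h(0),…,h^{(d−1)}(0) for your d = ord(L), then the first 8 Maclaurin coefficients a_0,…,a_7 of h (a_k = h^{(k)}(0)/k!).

L = (2 + 10·x + 12·x^2 + 4·x^3)·Dx + (-1 + 2·x + 5·x^2 + 4·x^3 + x^4)·Dx^2  (order 2).
h: a_k = 0, -1, -1, -3, -8, -118/5, -217/3, -1595/7, …
ICs: h(0) = 0, h′(0) = -1.

f: a_k = -1, -1, -2, -3, -5, -8, -13, -21, …
Change of var in L_f (x↦r) gives L₀.
h=∫₀ˣh₀: take L = L₀·Dx.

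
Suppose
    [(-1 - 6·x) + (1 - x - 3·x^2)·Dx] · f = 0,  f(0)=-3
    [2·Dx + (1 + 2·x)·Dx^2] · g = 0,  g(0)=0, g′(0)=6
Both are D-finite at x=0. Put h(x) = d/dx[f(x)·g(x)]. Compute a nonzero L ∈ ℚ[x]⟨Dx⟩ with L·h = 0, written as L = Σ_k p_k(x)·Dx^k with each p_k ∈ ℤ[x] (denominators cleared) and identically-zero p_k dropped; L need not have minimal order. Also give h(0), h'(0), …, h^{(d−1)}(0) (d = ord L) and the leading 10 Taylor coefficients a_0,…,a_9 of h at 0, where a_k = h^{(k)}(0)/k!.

L = (26 + 108·x + 162·x^2) + (2 + 28·x + 117·x^2 + 126·x^3)·Dx + (-1 - 4·x + 2·x^2 + 21·x^3 + 18·x^4)·Dx^2  (order 2).
h: a_k = -18, 0, -234, -168, -1668, -10908/5, -53514/5, -652896/35, -2340666/35, -135044, …
ICs: h(0) = -18, h′(0) = 0.

f: a_k = -3, -3, -12, -21, -57, -120, -291, -651, -1524, -3477, …
g: a_k = 0, 6, -6, 8, -12, 96/5, -32, 384/7, -96, 512/3, …
f·g: L₀ = L_f ⊗_s L_g, ord ≤ 1·2.
Differentiate: ansatz ord ≤ ord L₀ ⇒ L.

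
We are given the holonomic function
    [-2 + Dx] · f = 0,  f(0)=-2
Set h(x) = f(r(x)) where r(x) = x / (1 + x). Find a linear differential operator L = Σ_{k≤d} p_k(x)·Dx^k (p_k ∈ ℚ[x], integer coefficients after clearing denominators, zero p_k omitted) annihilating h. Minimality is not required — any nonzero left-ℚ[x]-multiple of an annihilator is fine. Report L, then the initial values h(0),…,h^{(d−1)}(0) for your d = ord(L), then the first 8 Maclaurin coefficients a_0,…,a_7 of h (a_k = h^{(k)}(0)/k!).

L = -2 + (1 + 2·x + x^2)·Dx  (order 1).
h: a_k = -2, -4, 0, 4/3, -4/3, 4/5, -8/45, -20/63, …
ICs: h(0) = -2.

f: a_k = -2, -4, -4, -8/3, -4/3, -8/15, -8/45, -16/315, …
L₀ from L_f via x↦r, Dx↦r'^{-1}Dx.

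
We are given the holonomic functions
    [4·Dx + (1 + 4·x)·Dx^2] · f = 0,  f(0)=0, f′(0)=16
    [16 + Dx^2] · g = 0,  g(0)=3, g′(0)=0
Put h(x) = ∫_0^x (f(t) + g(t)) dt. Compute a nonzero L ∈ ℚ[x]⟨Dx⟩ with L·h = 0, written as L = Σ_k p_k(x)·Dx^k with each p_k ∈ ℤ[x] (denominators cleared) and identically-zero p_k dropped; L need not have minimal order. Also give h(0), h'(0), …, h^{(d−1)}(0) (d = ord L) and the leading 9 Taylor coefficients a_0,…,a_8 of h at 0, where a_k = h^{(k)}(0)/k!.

L = (448 + 512·x + 1024·x^2)·Dx^2 + (48 + 320·x + 768·x^2 + 1024·x^3)·Dx^3 + (28 + 32·x + 64·x^2)·Dx^4 + (3 + 20·x + 48·x^2 + 64·x^3)·Dx^5  (order 5).
h: a_k = 0, 3, 8, -56/3, 64/3, -224/5, 2048/15, -5888/15, 8192/7, …
ICs: h(0) = 0, h′(0) = 3, h′′(0) = 16, h′′′(0) = -112, h′′′′(0) = 512.

f: a_k = 0, 16, -32, 256/3, -256, 4096/5, -8192/3, 65536/7, -32768, …
g: a_k = 3, 0, -24, 0, 32, 0, -256/15, 0, 512/105, …
L₀ := lclm(L_f,L_g); ord L₀ ≤ 2+2.
h=∫₀ˣh₀: take L = L₀·Dx.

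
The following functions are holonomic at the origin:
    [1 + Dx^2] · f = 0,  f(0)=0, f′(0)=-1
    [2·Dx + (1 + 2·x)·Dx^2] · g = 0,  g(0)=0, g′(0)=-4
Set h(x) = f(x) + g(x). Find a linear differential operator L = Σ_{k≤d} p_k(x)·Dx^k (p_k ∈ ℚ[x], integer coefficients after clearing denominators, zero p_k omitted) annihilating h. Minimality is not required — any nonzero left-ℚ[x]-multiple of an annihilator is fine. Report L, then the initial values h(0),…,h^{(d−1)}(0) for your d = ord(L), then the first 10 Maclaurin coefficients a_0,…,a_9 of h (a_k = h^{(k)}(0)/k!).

L = (50 + 8·x + 8·x^2)·Dx + (9 + 22·x + 12·x^2 + 8·x^3)·Dx^2 + (50 + 8·x + 8·x^2)·Dx^3 + (9 + 22·x + 12·x^2 + 8·x^3)·Dx^4  (order 4).
h: a_k = 0, -5, 4, -31/6, 8, -1537/120, 64/3, -184319/5040, 64, -41287681/362880, …
ICs: h(0) = 0, h′(0) = -5, h′′(0) = 8, h′′′(0) = -31.

f: a_k = 0, -1, 0, 1/6, 0, -1/120, 0, 1/5040, 0, -1/362880, …
g: a_k = 0, -4, 4, -16/3, 8, -64/5, 64/3, -256/7, 64, -1024/9, …
f+g: L₀ = lclm(L_f,L_g), ord ≤ 2+2.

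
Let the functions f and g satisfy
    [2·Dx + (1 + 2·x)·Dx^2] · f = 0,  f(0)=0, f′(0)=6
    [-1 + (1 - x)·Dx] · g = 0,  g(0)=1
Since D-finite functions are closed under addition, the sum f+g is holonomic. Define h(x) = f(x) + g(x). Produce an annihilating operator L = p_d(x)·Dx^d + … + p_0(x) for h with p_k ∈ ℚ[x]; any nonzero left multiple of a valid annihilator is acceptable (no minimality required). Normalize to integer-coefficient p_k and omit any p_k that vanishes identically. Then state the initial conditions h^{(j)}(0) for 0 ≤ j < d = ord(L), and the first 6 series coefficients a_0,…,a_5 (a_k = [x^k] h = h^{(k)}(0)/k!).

L = (-14 - 4·x)·Dx + (1 - 20·x - 8·x^2)·Dx^2 + (2 + 3·x - 3·x^2 - 2·x^3)·Dx^3  (order 3).
h: a_k = 1, 7, -5, 9, -11, 101/5, …
ICs: h(0) = 1, h′(0) = 7, h′′(0) = -10.

f: a_k = 0, 6, -6, 8, -12, 96/5, …
g: a_k = 1, 1, 1, 1, 1, 1, …
f+g: L₀ = lclm(L_f,L_g), ord ≤ 2+1.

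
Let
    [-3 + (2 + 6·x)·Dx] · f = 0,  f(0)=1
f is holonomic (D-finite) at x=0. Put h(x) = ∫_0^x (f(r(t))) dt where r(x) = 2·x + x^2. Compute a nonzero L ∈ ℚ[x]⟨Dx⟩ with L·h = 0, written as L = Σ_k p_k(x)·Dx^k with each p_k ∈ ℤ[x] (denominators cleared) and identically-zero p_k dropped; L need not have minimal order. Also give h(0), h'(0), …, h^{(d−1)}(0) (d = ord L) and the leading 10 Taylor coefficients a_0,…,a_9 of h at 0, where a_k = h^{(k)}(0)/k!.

L = (-3 - 3·x)·Dx + (1 + 6·x + 3·x^2)·Dx^2  (order 2).
h: a_k = 0, 1, 3/2, -1, 9/4, -63/10, 81/4, -999/14, 4293/16, -8469/8, …
ICs: h(0) = 0, h′(0) = 1.

f: a_k = 1, 3/2, -9/8, 27/16, -405/128, 1701/256, -15309/1024, 72171/2048, -2814669/32768, 14073345/65536, …
Change of var in L_f (x↦r) gives L₀.
∫: right-multiply L₀ by Dx.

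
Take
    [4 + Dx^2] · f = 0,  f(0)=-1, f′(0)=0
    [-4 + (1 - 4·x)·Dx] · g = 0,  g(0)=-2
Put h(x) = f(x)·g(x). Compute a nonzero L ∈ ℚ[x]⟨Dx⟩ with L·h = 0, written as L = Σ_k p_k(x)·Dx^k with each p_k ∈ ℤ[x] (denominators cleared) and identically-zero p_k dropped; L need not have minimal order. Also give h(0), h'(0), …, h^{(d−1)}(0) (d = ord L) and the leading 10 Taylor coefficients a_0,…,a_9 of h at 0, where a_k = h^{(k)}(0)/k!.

f: a_k = -1, 0, 2, 0, -2/3, 0, 4/45, 0, -2/315, 0, …
g: a_k = -2, -8, -32, -128, -512, -2048, -8192, -32768, -131072, -524288, …
L₀ := L_f ⊗_s L_g (sym. prod.), ord ≤ 2.
L = (-4 + 16·x) + 8·Dx + (-1 + 4·x)·Dx^2  (order 2).
h: a_k = 2, 8, 28, 112, 1348/3, 5392/3, 323512/45, 1294048/45, 36233348/315, 144933392/315, …
ICs: h(0) = 2, h′(0) = 8.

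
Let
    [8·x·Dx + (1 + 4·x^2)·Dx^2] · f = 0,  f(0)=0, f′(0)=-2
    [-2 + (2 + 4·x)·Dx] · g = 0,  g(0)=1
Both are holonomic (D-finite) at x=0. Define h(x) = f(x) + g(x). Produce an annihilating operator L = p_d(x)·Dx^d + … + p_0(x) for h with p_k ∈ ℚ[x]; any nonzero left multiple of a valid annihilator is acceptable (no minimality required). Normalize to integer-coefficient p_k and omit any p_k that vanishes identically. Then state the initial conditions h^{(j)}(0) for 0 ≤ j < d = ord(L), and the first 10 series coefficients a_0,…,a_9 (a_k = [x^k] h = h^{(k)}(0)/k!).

f: a_k = 0, -2, 0, 8/3, 0, -32/5, 0, 128/7, 0, -512/9, …
g: a_k = 1, 1, -1/2, 1/2, -5/8, 7/8, -21/16, 33/16, -429/128, 715/128, …
f+g: L₀ = lclm(L_f,L_g), ord ≤ 2+1.
L = (-8 - 40·x + 96·x^2 + 96·x^3)·Dx + (-11 - 32·x + 40·x^2 + 384·x^3 + 336·x^4)·Dx^2 + (-1 + 6·x + 24·x^2 + 48·x^3 + 112·x^4 + 96·x^5)·Dx^3  (order 3).
h: a_k = 1, -1, -1/2, 19/6, -5/8, -221/40, -21/16, 2279/112, -429/128, -59101/1152, …
ICs: h(0) = 1, h′(0) = -1, h′′(0) = -1.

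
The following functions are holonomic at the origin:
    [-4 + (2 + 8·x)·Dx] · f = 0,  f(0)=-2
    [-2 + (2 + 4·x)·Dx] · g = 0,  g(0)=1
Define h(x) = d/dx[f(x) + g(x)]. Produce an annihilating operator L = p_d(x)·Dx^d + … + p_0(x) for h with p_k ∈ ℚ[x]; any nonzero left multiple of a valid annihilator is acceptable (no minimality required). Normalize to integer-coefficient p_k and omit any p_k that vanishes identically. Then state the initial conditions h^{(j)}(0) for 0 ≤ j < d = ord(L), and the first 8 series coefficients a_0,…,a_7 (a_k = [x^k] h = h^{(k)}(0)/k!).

f: a_k = -2, -4, 4, -8, 20, -56, 168, -528, …
g: a_k = 1, 1, -1/2, 1/2, -5/8, 7/8, -21/16, 33/16, …
L₀ := lclm(L_f,L_g); ord L₀ ≤ 1+1.
Differentiate: ansatz ord ≤ ord L₀ ⇒ L.
L = -6 + (-9 - 24·x)·Dx + (-1 - 6·x - 8·x^2)·Dx^2  (order 2).
h: a_k = -3, 7, -45/2, 155/2, -2205/8, 8001/8, -58905/16, 219219/16, …
ICs: h(0) = -3, h′(0) = 7.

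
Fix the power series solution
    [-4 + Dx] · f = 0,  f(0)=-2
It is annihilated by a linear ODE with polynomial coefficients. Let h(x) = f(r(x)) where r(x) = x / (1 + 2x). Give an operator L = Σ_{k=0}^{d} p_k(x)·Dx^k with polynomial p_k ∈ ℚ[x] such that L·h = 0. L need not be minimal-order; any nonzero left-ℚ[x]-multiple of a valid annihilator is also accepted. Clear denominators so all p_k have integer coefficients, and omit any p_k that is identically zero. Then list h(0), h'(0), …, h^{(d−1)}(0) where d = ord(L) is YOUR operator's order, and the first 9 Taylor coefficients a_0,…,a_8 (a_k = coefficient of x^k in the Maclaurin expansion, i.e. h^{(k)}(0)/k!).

L = -4 + (1 + 4·x + 4·x^2)·Dx  (order 1).
h: a_k = -2, -8, 0, 32/3, -64/3, 128/5, -512/45, -2560/63, 16384/105, …
ICs: h(0) = -2.

f: a_k = -2, -8, -16, -64/3, -64/3, -256/15, -512/45, -2048/315, -1024/315, …
f∘r: x↦r, Dx↦Dx/r' in L_f ⇒ L₀.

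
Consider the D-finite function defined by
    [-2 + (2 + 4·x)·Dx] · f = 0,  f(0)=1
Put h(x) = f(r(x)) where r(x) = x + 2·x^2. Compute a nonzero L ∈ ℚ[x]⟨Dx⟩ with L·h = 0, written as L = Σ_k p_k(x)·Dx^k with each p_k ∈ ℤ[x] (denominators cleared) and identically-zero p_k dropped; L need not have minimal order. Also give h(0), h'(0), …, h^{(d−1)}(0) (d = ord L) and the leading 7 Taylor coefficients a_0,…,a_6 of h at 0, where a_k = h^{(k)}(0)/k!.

L = (-1 - 4·x) + (1 + 2·x + 4·x^2)·Dx  (order 1).
h: a_k = 1, 1, 3/2, -3/2, 3/8, 15/8, -57/16, …
ICs: h(0) = 1.

f: a_k = 1, 1, -1/2, 1/2, -5/8, 7/8, -21/16, …
L₀ from L_f via x↦r, Dx↦r'^{-1}Dx.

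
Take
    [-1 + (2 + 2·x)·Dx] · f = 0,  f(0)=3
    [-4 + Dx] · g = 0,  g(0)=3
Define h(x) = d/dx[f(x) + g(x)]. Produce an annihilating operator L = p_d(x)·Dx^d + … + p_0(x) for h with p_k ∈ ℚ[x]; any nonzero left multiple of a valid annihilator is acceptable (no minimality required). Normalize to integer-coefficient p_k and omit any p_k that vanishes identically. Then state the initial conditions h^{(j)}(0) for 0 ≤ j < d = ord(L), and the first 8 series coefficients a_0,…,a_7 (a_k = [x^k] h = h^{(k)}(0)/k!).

f: a_k = 3, 3/2, -3/8, 3/16, -15/128, 21/256, -63/1024, 99/2048, …
g: a_k = 3, 12, 24, 32, 32, 128/5, 256/15, 1024/105, …
L₀ := lclm(L_f,L_g); ord L₀ ≤ 1+1.
Derive L from L₀ (diff closure).
L = (-44 - 32·x) + (-61 - 128·x - 64·x^2)·Dx + (18 + 34·x + 16·x^2)·Dx^2  (order 2).
h: a_k = 27/2, 189/4, 1545/16, 4081/32, 32873/256, 261199/2560, 2107547/30720, 16642081/430080, …
ICs: h(0) = 27/2, h′(0) = 189/4.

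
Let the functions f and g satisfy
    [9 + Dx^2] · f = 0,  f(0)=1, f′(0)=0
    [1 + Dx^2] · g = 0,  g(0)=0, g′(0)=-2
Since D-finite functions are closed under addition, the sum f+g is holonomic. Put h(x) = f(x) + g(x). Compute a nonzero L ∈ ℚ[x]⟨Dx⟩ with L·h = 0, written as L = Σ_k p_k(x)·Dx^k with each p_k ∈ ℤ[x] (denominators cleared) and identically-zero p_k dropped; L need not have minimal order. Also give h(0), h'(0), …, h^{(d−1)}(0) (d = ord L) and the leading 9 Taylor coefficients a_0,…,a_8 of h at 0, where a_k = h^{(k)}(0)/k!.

L = 9 + 10·Dx^2 + Dx^4  (order 4).
h: a_k = 1, -2, -9/2, 1/3, 27/8, -1/60, -81/80, 1/2520, 729/4480, …
ICs: h(0) = 1, h′(0) = -2, h′′(0) = -9, h′′′(0) = 2.

f: a_k = 1, 0, -9/2, 0, 27/8, 0, -81/80, 0, 729/4480, …
g: a_k = 0, -2, 0, 1/3, 0, -1/60, 0, 1/2520, 0, …
f+g: L₀ = lclm(L_f,L_g), ord ≤ 2+2.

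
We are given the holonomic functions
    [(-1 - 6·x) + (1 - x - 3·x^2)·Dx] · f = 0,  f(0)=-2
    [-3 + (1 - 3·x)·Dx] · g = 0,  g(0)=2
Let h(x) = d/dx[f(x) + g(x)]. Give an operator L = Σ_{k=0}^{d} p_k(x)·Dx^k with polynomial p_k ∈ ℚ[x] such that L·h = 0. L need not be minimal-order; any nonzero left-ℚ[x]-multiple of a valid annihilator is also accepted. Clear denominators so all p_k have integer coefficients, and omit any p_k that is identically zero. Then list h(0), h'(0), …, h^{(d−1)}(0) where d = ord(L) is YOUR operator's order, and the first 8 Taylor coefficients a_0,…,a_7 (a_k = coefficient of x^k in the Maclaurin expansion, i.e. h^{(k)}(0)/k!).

f: a_k = -2, -2, -8, -14, -38, -80, -194, -434, …
g: a_k = 2, 6, 18, 54, 162, 486, 1458, 4374, …
Sum ⇒ L₀ = lclm(L_f,L_g) in ℚ(x)⟨Dx⟩.
Differentiate: ansatz ord ≤ ord L₀ ⇒ L.
L = (90 - 216·x + 1944·x^2 - 1944·x^3 + 1458·x^4) + (-6 - 90·x - 54·x^2 + 1296·x^3 - 1701·x^4 + 1458·x^5)·Dx + (-1 + 22·x - 99·x^2 + 126·x^3 + 54·x^4 - 243·x^5 + 243·x^6)·Dx^2  (order 2).
h: a_k = 4, 20, 120, 496, 2030, 7584, 27580, 96848, …
ICs: h(0) = 4, h′(0) = 20.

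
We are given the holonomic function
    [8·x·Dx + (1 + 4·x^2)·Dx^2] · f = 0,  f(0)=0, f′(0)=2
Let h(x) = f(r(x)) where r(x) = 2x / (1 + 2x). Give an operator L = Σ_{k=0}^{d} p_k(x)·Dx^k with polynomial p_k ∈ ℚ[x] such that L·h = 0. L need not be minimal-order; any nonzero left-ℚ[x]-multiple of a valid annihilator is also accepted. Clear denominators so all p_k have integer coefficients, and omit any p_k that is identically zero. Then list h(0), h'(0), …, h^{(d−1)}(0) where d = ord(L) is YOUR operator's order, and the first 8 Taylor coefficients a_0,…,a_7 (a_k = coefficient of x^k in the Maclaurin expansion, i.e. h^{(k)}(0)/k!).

f: a_k = 0, 2, 0, -8/3, 0, 32/5, 0, -128/7, …
L₀ from L_f via x↦r, Dx↦r'^{-1}Dx.
L = (4 + 40·x)·Dx + (1 + 4·x + 20·x^2)·Dx^2  (order 2).
h: a_k = 0, 4, -8, -16/3, 96, -1216/5, -1408/3, 35584/7, …
ICs: h(0) = 0, h′(0) = 4.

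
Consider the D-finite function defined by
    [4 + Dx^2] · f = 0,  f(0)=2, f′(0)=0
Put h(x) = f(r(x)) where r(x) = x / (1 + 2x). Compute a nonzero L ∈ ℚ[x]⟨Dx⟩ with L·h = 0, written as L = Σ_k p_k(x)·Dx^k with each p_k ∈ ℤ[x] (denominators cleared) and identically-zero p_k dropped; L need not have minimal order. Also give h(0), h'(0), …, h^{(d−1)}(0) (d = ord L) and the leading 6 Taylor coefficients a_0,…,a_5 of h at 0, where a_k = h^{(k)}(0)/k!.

L = 4 + (4 + 24·x + 48·x^2 + 32·x^3)·Dx + (1 + 8·x + 24·x^2 + 32·x^3 + 16·x^4)·Dx^2  (order 2).
h: a_k = 2, 0, -4, 16, -140/3, 352/3, …
ICs: h(0) = 2, h′(0) = 0.

f: a_k = 2, 0, -4, 0, 4/3, 0, …
L₀ from L_f via x↦r, Dx↦r'^{-1}Dx.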